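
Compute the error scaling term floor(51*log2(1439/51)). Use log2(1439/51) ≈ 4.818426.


log2(n/k) = log2(1439/51) ≈ 4.818426.
k*log2(n/k) ≈ 51*4.818426 = 245.739726.
floor(245.739726) = 245.

245


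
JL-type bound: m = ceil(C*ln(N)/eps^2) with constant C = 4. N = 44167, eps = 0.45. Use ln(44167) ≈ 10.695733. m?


ln(44167) ≈ 10.695733.
eps^2 = 0.45^2 = 0.2025.
C*ln(N)/eps^2 ≈ 4*10.695733/0.2025 ≈ 211.2737.
m = ceil(211.2737) = 212.

212


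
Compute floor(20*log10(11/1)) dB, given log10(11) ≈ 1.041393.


||x||/||e|| = 11/1 = 11.
log10(11) ≈ 1.041393.
20*log10(||x||/||e||) ≈ 20*1.041393 = 20.82786.
floor(20.82786) = 20.

20


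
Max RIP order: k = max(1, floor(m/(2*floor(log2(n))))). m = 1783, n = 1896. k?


floor(log2(1896)) = 10.
2*10 = 20.
m/(2*floor(log2(n))) = 1783/20 ≈ 89.15.
floor = 89.
k = max(1, 89) = 89.

89


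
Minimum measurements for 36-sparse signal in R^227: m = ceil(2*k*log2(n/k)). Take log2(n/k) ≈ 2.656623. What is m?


log2(n/k) = log2(227/36) ≈ 2.656623.
2*k*log2(n/k) ≈ 2*36*2.656623 = 191.276856.
m = ceil(191.276856) = 192.

192


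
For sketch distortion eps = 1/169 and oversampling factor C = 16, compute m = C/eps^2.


1/eps = 169.
(1/eps)^2 = 28561.
m = 16*28561 = 456976.

456976


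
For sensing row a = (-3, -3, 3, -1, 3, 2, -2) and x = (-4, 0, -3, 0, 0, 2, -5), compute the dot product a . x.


Non-zero terms: ['-3*-4', '3*-3', '2*2', '-2*-5']
Products: [12, -9, 4, 10]
y = sum = 17.

17


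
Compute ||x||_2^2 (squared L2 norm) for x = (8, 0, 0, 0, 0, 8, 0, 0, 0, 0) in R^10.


Non-zero entries: [(0, 8), (5, 8)]
Squares: [64, 64]
||x||_2^2 = sum = 128.

128


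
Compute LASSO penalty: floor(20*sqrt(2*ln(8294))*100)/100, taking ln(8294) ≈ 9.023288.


ln(8294) ≈ 9.023288.
2*ln(n) ≈ 18.046576.
sqrt(2*ln(n)) ≈ sqrt(18.046576) ≈ 4.248126.
lambda ≈ 20*4.248126 = 84.96252.
floor(lambda*100)/100 = 84.96.

84.96


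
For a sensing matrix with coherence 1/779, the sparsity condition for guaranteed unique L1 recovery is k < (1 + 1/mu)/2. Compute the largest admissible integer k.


1/mu = 779.
1 + 1/mu = 780.
(1 + 1/mu)/2 = 390 is an integer and the inequality is strict, so k_max = 390 - 1 = 389.

389


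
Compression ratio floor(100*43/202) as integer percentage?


100*m/n = 100*43/202 ≈ 21.2871.
floor = 21.

21


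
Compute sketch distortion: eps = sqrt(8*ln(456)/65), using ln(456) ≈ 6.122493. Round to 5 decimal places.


ln(456) ≈ 6.122493.
8*ln(N)/m ≈ 8*6.122493/65 ≈ 0.7535376.
eps = sqrt(0.7535376) ≈ 0.8680654 ≈ 0.86807.

0.86807


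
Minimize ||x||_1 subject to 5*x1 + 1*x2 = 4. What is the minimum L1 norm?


Axis intercepts:
  x1 = 4/5, x2 = 0: L1 = 4/5
  x1 = 0, x2 = 4: L1 = 4
x* = (4/5, 0)
||x*||_1 = 4/5.

4/5


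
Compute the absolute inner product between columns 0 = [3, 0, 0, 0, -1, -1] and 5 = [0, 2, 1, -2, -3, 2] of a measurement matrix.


Inner product: 3*0 + 0*2 + 0*1 + 0*-2 + -1*-3 + -1*2
Products: [0, 0, 0, 0, 3, -2]
Sum = 1.
|dot| = 1.

1


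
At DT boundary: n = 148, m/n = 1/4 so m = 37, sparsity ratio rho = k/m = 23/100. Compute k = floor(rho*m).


m = 1/4*148 = 37.
rho = 23/100.
rho*m = 23/100*37 = 8.51.
k = floor(8.51) = 8.

8


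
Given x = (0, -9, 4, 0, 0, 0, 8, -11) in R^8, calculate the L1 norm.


Non-zero entries: [(1, -9), (2, 4), (6, 8), (7, -11)]
Absolute values: [9, 4, 8, 11]
||x||_1 = sum = 32.

32


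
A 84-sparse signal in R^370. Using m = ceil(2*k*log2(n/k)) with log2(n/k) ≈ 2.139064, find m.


log2(n/k) = log2(370/84) ≈ 2.139064.
2*k*log2(n/k) ≈ 2*84*2.139064 = 359.362752.
m = ceil(359.362752) = 360.

360


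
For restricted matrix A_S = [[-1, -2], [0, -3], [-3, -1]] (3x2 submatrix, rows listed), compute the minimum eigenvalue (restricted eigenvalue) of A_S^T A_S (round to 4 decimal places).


A_S^T A_S = [[10, 5], [5, 14]].
trace = 24.
det = 115.
disc = trace^2 - 4*det = 576 - 4*115 = 116.
sqrt(116) ≈ 10.770330.
lam_min = (24 - sqrt(116))/2 ≈ (24 - 10.770330)/2 = 6.614835 ≈ 6.6148.

6.6148


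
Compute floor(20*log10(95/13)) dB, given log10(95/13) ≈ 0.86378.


||x||/||e|| = 95/13.
log10(95/13) ≈ 0.86378.
20*log10(||x||/||e||) ≈ 20*0.86378 = 17.2756.
floor(17.2756) = 17.

17


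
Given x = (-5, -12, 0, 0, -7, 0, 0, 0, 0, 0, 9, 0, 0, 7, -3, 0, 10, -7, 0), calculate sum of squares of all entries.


Non-zero entries: [(0, -5), (1, -12), (4, -7), (10, 9), (13, 7), (14, -3), (16, 10), (17, -7)]
Squares: [25, 144, 49, 81, 49, 9, 100, 49]
||x||_2^2 = sum = 506.

506


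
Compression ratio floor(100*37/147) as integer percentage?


100*m/n = 100*37/147 ≈ 25.1701.
floor = 25.

25


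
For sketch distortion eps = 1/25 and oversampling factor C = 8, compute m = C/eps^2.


1/eps = 25.
(1/eps)^2 = 625.
m = 8*625 = 5000.

5000


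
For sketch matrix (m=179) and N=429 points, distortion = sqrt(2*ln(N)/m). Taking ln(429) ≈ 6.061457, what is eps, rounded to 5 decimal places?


ln(429) ≈ 6.061457.
2*ln(N)/m ≈ 2*6.061457/179 ≈ 0.06772578.
eps = sqrt(0.06772578) ≈ 0.2602418 ≈ 0.26024.

0.26024


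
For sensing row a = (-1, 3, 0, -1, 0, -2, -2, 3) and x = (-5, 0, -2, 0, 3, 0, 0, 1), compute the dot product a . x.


Non-zero terms: ['-1*-5', '0*-2', '0*3', '3*1']
Products: [5, 0, 0, 3]
y = sum = 8.

8


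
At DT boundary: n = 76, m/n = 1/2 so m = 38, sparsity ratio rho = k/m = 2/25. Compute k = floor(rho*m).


m = 1/2*76 = 38.
rho = 2/25.
rho*m = 2/25*38 = 3.04.
k = floor(3.04) = 3.

3


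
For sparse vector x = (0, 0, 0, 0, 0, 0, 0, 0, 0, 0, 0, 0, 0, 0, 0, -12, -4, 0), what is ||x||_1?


Non-zero entries: [(15, -12), (16, -4)]
Absolute values: [12, 4]
||x||_1 = sum = 16.

16


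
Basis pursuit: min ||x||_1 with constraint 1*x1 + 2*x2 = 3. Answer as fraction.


Axis intercepts:
  x1 = 3, x2 = 0: L1 = 3
  x1 = 0, x2 = 3/2: L1 = 3/2
x* = (0, 3/2)
||x*||_1 = 3/2.

3/2


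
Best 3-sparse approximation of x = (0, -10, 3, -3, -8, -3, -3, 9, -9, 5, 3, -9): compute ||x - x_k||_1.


Sorted |x_i| descending: [10, 9, 9, 9, 8, 5, 3, 3, 3, 3, 3, 0]
Keep top 3: [10, 9, 9]
Tail entries: [9, 8, 5, 3, 3, 3, 3, 3, 0]
L1 error = sum of tail = 37.

37


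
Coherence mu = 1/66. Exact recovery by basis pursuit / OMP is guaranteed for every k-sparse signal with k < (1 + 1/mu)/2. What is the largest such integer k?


1/mu = 66.
1 + 1/mu = 67.
(1 + 1/mu)/2 = 33.5 is not an integer, so k_max = floor(33.5) = 33.

33


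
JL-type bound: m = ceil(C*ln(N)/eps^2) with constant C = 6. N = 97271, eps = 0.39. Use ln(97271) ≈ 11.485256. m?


ln(97271) ≈ 11.485256.
eps^2 = 0.39^2 = 0.1521.
C*ln(N)/eps^2 ≈ 6*11.485256/0.1521 ≈ 453.0673.
m = ceil(453.0673) = 454.

454


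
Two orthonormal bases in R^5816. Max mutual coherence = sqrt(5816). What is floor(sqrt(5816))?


76^2 = 5776 <= 5816 < 5929 = 77^2, so 76 <= sqrt(5816) < 77.
floor(sqrt(5816)) = 76.

76


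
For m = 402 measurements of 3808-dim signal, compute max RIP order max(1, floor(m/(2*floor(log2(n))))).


floor(log2(3808)) = 11.
2*11 = 22.
m/(2*floor(log2(n))) = 402/22 ≈ 18.2727.
floor = 18.
k = max(1, 18) = 18.

18


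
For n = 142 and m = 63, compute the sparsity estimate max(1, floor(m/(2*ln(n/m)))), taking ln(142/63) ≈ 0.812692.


n/m = 142/63.
ln(n/m) ≈ 0.812692.
2*ln(n/m) ≈ 1.625384.
m/(2*ln(n/m)) ≈ 63/1.625384 ≈ 38.7601.
floor = 38.
k_max = max(1, 38) = 38.

38


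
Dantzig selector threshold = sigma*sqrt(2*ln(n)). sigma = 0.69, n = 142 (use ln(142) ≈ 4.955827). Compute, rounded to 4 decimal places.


ln(142) ≈ 4.955827.
2*ln(n) ≈ 9.911654.
sqrt(2*ln(n)) ≈ sqrt(9.911654) ≈ 3.148278.
threshold ≈ 0.69*3.148278 = 2.17231182 ≈ 2.1723.

2.1723


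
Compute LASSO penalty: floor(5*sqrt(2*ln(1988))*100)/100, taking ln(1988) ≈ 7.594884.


ln(1988) ≈ 7.594884.
2*ln(n) ≈ 15.189768.
sqrt(2*ln(n)) ≈ sqrt(15.189768) ≈ 3.897405.
lambda ≈ 5*3.897405 = 19.487025.
floor(lambda*100)/100 = 19.48.

19.48


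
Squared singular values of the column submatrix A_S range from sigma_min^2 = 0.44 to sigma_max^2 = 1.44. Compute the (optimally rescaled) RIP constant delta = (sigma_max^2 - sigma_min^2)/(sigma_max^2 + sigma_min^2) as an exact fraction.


lambda_max - lambda_min = 1.44 - 0.44 = 1.00.
lambda_max + lambda_min = 1.44 + 0.44 = 1.88.
delta = 1.00/1.88 = 100/188 = 25/47.

25/47


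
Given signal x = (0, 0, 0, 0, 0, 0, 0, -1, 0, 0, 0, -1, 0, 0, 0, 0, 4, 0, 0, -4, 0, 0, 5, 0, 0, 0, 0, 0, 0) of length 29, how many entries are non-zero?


Non-zero positions: [7, 11, 16, 19, 22].
Sparsity = 5.

5


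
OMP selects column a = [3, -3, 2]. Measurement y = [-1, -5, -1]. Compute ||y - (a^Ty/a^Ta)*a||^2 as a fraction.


a^T a = 22.
a^T y = 10.
coeff = 10/22 = 5/11.
||r||^2 = 247/11.

247/11


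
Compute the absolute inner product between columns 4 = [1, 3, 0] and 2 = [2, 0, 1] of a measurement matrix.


Inner product: 1*2 + 3*0 + 0*1
Products: [2, 0, 0]
Sum = 2.
|dot| = 2.

2


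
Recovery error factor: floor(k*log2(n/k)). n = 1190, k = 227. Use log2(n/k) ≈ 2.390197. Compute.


log2(n/k) = log2(1190/227) ≈ 2.390197.
k*log2(n/k) ≈ 227*2.390197 = 542.574719.
floor(542.574719) = 542.

542


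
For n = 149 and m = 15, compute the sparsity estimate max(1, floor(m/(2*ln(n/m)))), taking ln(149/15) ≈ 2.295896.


n/m = 149/15.
ln(n/m) ≈ 2.295896.
2*ln(n/m) ≈ 4.591792.
m/(2*ln(n/m)) ≈ 15/4.591792 ≈ 3.2667.
floor = 3.
k_max = max(1, 3) = 3.

3


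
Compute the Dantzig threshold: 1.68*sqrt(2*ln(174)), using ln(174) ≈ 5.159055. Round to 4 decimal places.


ln(174) ≈ 5.159055.
2*ln(n) ≈ 10.31811.
sqrt(2*ln(n)) ≈ sqrt(10.31811) ≈ 3.212182.
threshold ≈ 1.68*3.212182 = 5.39646576 ≈ 5.3965.

5.3965


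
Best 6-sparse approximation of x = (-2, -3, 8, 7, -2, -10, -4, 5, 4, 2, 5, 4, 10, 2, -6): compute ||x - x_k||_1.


Sorted |x_i| descending: [10, 10, 8, 7, 6, 5, 5, 4, 4, 4, 3, 2, 2, 2, 2]
Keep top 6: [10, 10, 8, 7, 6, 5]
Tail entries: [5, 4, 4, 4, 3, 2, 2, 2, 2]
L1 error = sum of tail = 28.

28


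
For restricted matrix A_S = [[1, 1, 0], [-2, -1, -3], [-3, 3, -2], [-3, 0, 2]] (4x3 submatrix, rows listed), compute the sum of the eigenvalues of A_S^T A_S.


Sum of eigenvalues of A_S^T A_S = trace(A_S^T A_S) = sum of squared column norms of A_S.
A_S^T A_S diagonal: [23, 11, 17].
trace = 23 + 11 + 17 = 51.

51


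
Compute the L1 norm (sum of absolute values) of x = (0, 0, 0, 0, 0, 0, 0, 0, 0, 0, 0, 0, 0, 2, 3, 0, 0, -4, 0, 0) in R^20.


Non-zero entries: [(13, 2), (14, 3), (17, -4)]
Absolute values: [2, 3, 4]
||x||_1 = sum = 9.

9


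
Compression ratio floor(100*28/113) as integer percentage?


100*m/n = 100*28/113 ≈ 24.7788.
floor = 24.

24


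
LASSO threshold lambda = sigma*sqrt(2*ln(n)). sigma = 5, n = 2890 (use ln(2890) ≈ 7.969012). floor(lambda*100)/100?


ln(2890) ≈ 7.969012.
2*ln(n) ≈ 15.938024.
sqrt(2*ln(n)) ≈ sqrt(15.938024) ≈ 3.992245.
lambda ≈ 5*3.992245 = 19.961225.
floor(lambda*100)/100 = 19.96.

19.96


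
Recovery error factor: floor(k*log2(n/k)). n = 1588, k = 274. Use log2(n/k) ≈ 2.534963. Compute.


log2(n/k) = log2(1588/274) ≈ 2.534963.
k*log2(n/k) ≈ 274*2.534963 = 694.579862.
floor(694.579862) = 694.

694


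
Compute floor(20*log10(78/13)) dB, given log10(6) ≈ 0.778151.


||x||/||e|| = 78/13 = 6.
log10(6) ≈ 0.778151.
20*log10(||x||/||e||) ≈ 20*0.778151 = 15.56302.
floor(15.56302) = 15.

15


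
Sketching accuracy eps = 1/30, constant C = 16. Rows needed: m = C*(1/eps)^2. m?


1/eps = 30.
(1/eps)^2 = 900.
m = 16*900 = 14400.

14400


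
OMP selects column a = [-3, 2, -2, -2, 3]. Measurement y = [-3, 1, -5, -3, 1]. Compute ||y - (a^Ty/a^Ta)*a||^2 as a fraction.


a^T a = 30.
a^T y = 30.
coeff = 30/30 = 1.
||r||^2 = 15.

15


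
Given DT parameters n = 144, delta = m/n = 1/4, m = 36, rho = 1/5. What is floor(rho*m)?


m = 1/4*144 = 36.
rho = 1/5.
rho*m = 1/5*36 = 7.2.
k = floor(7.2) = 7.

7


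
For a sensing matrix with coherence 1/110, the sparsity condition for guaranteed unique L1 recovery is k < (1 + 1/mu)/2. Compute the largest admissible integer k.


1/mu = 110.
1 + 1/mu = 111.
(1 + 1/mu)/2 = 55.5 is not an integer, so k_max = floor(55.5) = 55.

55


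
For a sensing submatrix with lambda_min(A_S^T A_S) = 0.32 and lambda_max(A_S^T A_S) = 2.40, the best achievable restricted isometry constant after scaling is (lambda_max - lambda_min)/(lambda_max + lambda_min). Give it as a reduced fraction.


lambda_max - lambda_min = 2.40 - 0.32 = 2.08.
lambda_max + lambda_min = 2.40 + 0.32 = 2.72.
delta = 2.08/2.72 = 208/272 = 13/17.

13/17


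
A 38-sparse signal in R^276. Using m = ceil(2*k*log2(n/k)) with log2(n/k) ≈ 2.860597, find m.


log2(n/k) = log2(276/38) ≈ 2.860597.
2*k*log2(n/k) ≈ 2*38*2.860597 = 217.405372.
m = ceil(217.405372) = 218.

218


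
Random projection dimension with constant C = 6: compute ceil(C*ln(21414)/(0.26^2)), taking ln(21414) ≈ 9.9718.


ln(21414) ≈ 9.9718.
eps^2 = 0.26^2 = 0.0676.
C*ln(N)/eps^2 ≈ 6*9.9718/0.0676 ≈ 885.071.
m = ceil(885.071) = 886.

886


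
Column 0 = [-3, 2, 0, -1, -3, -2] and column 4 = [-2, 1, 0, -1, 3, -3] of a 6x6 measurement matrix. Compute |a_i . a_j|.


Inner product: -3*-2 + 2*1 + 0*0 + -1*-1 + -3*3 + -2*-3
Products: [6, 2, 0, 1, -9, 6]
Sum = 6.
|dot| = 6.

6


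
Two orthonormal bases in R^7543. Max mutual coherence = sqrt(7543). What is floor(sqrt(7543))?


86^2 = 7396 <= 7543 < 7569 = 87^2, so 86 <= sqrt(7543) < 87.
floor(sqrt(7543)) = 86.

86


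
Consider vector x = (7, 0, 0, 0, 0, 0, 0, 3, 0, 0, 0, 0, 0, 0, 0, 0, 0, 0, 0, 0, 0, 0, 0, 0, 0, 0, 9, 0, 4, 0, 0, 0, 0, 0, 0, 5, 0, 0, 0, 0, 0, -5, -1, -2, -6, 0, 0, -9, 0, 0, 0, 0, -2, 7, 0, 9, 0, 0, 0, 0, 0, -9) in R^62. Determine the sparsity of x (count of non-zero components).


Non-zero positions: [0, 7, 26, 28, 35, 41, 42, 43, 44, 47, 52, 53, 55, 61].
Sparsity = 14.

14


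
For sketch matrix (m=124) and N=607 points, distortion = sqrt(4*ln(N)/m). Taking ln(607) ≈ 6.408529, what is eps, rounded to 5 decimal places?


ln(607) ≈ 6.408529.
4*ln(N)/m ≈ 4*6.408529/124 ≈ 0.20672674.
eps = sqrt(0.20672674) ≈ 0.4546721 ≈ 0.45467.

0.45467


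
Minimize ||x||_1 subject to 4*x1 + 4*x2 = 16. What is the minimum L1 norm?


Axis intercepts:
  x1 = 4, x2 = 0: L1 = 4
  x1 = 0, x2 = 4: L1 = 4
x* = (4, 0)
||x*||_1 = 4.

4


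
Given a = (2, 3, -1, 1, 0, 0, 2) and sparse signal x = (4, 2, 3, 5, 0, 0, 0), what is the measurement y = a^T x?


Non-zero terms: ['2*4', '3*2', '-1*3', '1*5']
Products: [8, 6, -3, 5]
y = sum = 16.

16


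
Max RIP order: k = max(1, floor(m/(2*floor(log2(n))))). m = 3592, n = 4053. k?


floor(log2(4053)) = 11.
2*11 = 22.
m/(2*floor(log2(n))) = 3592/22 ≈ 163.2727.
floor = 163.
k = max(1, 163) = 163.

163


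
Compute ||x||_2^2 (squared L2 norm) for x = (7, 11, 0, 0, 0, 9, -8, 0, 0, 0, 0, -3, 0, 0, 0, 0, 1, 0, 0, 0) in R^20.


Non-zero entries: [(0, 7), (1, 11), (5, 9), (6, -8), (11, -3), (16, 1)]
Squares: [49, 121, 81, 64, 9, 1]
||x||_2^2 = sum = 325.

325


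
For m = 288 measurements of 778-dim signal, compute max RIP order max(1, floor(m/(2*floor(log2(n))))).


floor(log2(778)) = 9.
2*9 = 18.
m/(2*floor(log2(n))) = 288/18 ≈ 16.0.
floor = 16.
k = max(1, 16) = 16.

16


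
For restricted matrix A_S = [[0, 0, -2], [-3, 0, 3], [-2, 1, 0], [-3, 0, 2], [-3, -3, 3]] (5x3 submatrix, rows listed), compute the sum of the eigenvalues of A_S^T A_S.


Sum of eigenvalues of A_S^T A_S = trace(A_S^T A_S) = sum of squared column norms of A_S.
A_S^T A_S diagonal: [31, 10, 26].
trace = 31 + 10 + 26 = 67.

67


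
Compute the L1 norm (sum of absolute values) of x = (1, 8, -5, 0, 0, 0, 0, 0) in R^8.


Non-zero entries: [(0, 1), (1, 8), (2, -5)]
Absolute values: [1, 8, 5]
||x||_1 = sum = 14.

14


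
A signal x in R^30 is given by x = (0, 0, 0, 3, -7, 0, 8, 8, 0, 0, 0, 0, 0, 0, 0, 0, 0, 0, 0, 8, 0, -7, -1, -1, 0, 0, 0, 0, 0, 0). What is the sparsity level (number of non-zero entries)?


Non-zero positions: [3, 4, 6, 7, 19, 21, 22, 23].
Sparsity = 8.

8


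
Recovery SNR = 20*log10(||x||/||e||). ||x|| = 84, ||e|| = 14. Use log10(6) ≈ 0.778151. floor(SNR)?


||x||/||e|| = 84/14 = 6.
log10(6) ≈ 0.778151.
20*log10(||x||/||e||) ≈ 20*0.778151 = 15.56302.
floor(15.56302) = 15.

15


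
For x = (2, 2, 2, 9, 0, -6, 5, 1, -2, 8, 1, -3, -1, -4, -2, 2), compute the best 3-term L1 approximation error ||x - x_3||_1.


Sorted |x_i| descending: [9, 8, 6, 5, 4, 3, 2, 2, 2, 2, 2, 2, 1, 1, 1, 0]
Keep top 3: [9, 8, 6]
Tail entries: [5, 4, 3, 2, 2, 2, 2, 2, 2, 1, 1, 1, 0]
L1 error = sum of tail = 27.

27


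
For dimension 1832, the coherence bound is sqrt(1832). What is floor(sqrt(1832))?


42^2 = 1764 <= 1832 < 1849 = 43^2, so 42 <= sqrt(1832) < 43.
floor(sqrt(1832)) = 42.

42


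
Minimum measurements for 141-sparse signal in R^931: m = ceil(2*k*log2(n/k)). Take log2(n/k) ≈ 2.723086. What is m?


log2(n/k) = log2(931/141) ≈ 2.723086.
2*k*log2(n/k) ≈ 2*141*2.723086 = 767.910252.
m = ceil(767.910252) = 768.

768


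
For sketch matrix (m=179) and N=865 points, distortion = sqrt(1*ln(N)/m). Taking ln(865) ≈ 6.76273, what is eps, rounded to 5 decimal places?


ln(865) ≈ 6.76273.
1*ln(N)/m ≈ 1*6.76273/179 ≈ 0.03778061.
eps = sqrt(0.03778061) ≈ 0.1943723 ≈ 0.19437.

0.19437


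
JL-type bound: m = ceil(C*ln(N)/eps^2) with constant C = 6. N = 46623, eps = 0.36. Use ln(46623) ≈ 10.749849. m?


ln(46623) ≈ 10.749849.
eps^2 = 0.36^2 = 0.1296.
C*ln(N)/eps^2 ≈ 6*10.749849/0.1296 ≈ 497.6782.
m = ceil(497.6782) = 498.

498


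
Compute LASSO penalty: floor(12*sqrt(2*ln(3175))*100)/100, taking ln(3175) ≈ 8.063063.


ln(3175) ≈ 8.063063.
2*ln(n) ≈ 16.126126.
sqrt(2*ln(n)) ≈ sqrt(16.126126) ≈ 4.015735.
lambda ≈ 12*4.015735 = 48.18882.
floor(lambda*100)/100 = 48.18.

48.18


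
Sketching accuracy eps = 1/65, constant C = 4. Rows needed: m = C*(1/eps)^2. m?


1/eps = 65.
(1/eps)^2 = 4225.
m = 4*4225 = 16900.

16900


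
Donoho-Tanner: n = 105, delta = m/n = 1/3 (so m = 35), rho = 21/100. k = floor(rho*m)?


m = 1/3*105 = 35.
rho = 21/100.
rho*m = 21/100*35 = 7.35.
k = floor(7.35) = 7.

7


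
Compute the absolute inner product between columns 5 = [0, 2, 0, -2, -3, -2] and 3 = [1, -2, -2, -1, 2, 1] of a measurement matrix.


Inner product: 0*1 + 2*-2 + 0*-2 + -2*-1 + -3*2 + -2*1
Products: [0, -4, 0, 2, -6, -2]
Sum = -10.
|dot| = 10.

10


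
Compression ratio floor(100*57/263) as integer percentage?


100*m/n = 100*57/263 ≈ 21.673.
floor = 21.

21


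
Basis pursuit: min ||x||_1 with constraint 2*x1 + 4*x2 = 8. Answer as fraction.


Axis intercepts:
  x1 = 4, x2 = 0: L1 = 4
  x1 = 0, x2 = 2: L1 = 2
x* = (0, 2)
||x*||_1 = 2.

2


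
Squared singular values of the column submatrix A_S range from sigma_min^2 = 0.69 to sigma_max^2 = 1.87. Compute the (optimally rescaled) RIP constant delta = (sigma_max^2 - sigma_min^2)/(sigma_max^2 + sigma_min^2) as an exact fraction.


lambda_max - lambda_min = 1.87 - 0.69 = 1.18.
lambda_max + lambda_min = 1.87 + 0.69 = 2.56.
delta = 1.18/2.56 = 118/256 = 59/128.

59/128


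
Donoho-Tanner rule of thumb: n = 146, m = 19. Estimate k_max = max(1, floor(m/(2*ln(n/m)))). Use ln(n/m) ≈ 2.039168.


n/m = 146/19.
ln(n/m) ≈ 2.039168.
2*ln(n/m) ≈ 4.078336.
m/(2*ln(n/m)) ≈ 19/4.078336 ≈ 4.6588.
floor = 4.
k_max = max(1, 4) = 4.

4


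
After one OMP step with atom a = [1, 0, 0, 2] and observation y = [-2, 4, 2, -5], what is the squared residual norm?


a^T a = 5.
a^T y = -12.
coeff = -12/5 = -12/5.
||r||^2 = 101/5.

101/5


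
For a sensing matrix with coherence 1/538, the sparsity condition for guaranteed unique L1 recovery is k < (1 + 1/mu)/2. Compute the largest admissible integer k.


1/mu = 538.
1 + 1/mu = 539.
(1 + 1/mu)/2 = 269.5 is not an integer, so k_max = floor(269.5) = 269.

269


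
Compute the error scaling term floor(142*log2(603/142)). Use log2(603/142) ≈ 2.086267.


log2(n/k) = log2(603/142) ≈ 2.086267.
k*log2(n/k) ≈ 142*2.086267 = 296.249914.
floor(296.249914) = 296.

296


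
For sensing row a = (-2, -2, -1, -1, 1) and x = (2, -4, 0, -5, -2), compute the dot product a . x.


Non-zero terms: ['-2*2', '-2*-4', '-1*-5', '1*-2']
Products: [-4, 8, 5, -2]
y = sum = 7.

7


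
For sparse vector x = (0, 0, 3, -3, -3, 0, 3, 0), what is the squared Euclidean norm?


Non-zero entries: [(2, 3), (3, -3), (4, -3), (6, 3)]
Squares: [9, 9, 9, 9]
||x||_2^2 = sum = 36.

36


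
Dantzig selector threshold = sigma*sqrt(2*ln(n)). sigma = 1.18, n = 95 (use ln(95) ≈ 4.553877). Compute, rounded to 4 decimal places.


ln(95) ≈ 4.553877.
2*ln(n) ≈ 9.107754.
sqrt(2*ln(n)) ≈ sqrt(9.107754) ≈ 3.017906.
threshold ≈ 1.18*3.017906 = 3.56112908 ≈ 3.5611.

3.5611


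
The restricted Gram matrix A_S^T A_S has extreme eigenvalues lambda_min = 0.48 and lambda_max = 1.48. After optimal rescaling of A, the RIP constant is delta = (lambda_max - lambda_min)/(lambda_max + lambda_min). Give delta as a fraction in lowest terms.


lambda_max - lambda_min = 1.48 - 0.48 = 1.00.
lambda_max + lambda_min = 1.48 + 0.48 = 1.96.
delta = 1.00/1.96 = 100/196 = 25/49.

25/49


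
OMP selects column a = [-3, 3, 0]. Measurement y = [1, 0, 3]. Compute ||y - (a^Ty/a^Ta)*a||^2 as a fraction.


a^T a = 18.
a^T y = -3.
coeff = -3/18 = -1/6.
||r||^2 = 19/2.

19/2


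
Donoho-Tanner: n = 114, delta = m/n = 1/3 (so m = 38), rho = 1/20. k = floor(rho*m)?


m = 1/3*114 = 38.
rho = 1/20.
rho*m = 1/20*38 = 1.9.
k = floor(1.9) = 1.

1


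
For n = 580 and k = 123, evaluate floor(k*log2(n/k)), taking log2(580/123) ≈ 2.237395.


log2(n/k) = log2(580/123) ≈ 2.237395.
k*log2(n/k) ≈ 123*2.237395 = 275.199585.
floor(275.199585) = 275.

275


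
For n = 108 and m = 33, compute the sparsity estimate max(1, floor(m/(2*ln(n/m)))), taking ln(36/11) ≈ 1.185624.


n/m = 108/33 = 36/11.
ln(n/m) ≈ 1.185624.
2*ln(n/m) ≈ 2.371248.
m/(2*ln(n/m)) ≈ 33/2.371248 ≈ 13.9167.
floor = 13.
k_max = max(1, 13) = 13.

13


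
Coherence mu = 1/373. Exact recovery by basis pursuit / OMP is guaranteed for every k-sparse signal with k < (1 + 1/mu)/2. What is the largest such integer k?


1/mu = 373.
1 + 1/mu = 374.
(1 + 1/mu)/2 = 187 is an integer and the inequality is strict, so k_max = 187 - 1 = 186.

186


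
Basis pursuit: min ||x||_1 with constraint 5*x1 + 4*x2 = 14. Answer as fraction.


Axis intercepts:
  x1 = 14/5, x2 = 0: L1 = 14/5
  x1 = 0, x2 = 7/2: L1 = 7/2
x* = (14/5, 0)
||x*||_1 = 14/5.

14/5


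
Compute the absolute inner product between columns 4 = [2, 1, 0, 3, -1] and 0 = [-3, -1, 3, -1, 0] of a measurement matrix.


Inner product: 2*-3 + 1*-1 + 0*3 + 3*-1 + -1*0
Products: [-6, -1, 0, -3, 0]
Sum = -10.
|dot| = 10.

10


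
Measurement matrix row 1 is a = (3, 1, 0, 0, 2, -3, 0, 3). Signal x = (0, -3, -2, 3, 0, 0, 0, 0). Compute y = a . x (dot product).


Non-zero terms: ['1*-3', '0*-2', '0*3']
Products: [-3, 0, 0]
y = sum = -3.

-3


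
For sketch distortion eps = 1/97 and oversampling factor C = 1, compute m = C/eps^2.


1/eps = 97.
(1/eps)^2 = 9409.
m = 1*9409 = 9409.

9409


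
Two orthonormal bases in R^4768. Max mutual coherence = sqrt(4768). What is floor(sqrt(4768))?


69^2 = 4761 <= 4768 < 4900 = 70^2, so 69 <= sqrt(4768) < 70.
floor(sqrt(4768)) = 69.

69


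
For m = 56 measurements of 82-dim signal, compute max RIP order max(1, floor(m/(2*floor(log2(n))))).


floor(log2(82)) = 6.
2*6 = 12.
m/(2*floor(log2(n))) = 56/12 ≈ 4.6667.
floor = 4.
k = max(1, 4) = 4.

4


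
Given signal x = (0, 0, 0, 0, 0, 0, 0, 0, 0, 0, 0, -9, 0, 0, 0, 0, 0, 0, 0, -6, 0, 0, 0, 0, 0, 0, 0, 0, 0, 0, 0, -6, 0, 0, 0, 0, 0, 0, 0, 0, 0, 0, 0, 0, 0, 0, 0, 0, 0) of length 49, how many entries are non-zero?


Non-zero positions: [11, 19, 31].
Sparsity = 3.

3


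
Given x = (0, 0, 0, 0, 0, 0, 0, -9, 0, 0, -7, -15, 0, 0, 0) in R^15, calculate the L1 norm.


Non-zero entries: [(7, -9), (10, -7), (11, -15)]
Absolute values: [9, 7, 15]
||x||_1 = sum = 31.

31


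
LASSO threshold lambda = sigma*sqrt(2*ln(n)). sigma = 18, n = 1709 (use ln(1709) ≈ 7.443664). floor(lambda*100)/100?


ln(1709) ≈ 7.443664.
2*ln(n) ≈ 14.887328.
sqrt(2*ln(n)) ≈ sqrt(14.887328) ≈ 3.85841.
lambda ≈ 18*3.85841 = 69.45138.
floor(lambda*100)/100 = 69.45.

69.45


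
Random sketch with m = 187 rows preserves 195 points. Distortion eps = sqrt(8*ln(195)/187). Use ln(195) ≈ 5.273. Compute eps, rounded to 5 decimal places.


ln(195) ≈ 5.273.
8*ln(N)/m ≈ 8*5.273/187 ≈ 0.22558289.
eps = sqrt(0.22558289) ≈ 0.4749557 ≈ 0.47496.

0.47496


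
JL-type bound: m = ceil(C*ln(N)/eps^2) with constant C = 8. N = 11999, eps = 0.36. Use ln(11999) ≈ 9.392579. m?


ln(11999) ≈ 9.392579.
eps^2 = 0.36^2 = 0.1296.
C*ln(N)/eps^2 ≈ 8*9.392579/0.1296 ≈ 579.7888.
m = ceil(579.7888) = 580.

580


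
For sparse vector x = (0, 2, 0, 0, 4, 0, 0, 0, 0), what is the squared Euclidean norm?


Non-zero entries: [(1, 2), (4, 4)]
Squares: [4, 16]
||x||_2^2 = sum = 20.

20


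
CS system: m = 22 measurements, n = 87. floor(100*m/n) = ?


100*m/n = 100*22/87 ≈ 25.2874.
floor = 25.

25


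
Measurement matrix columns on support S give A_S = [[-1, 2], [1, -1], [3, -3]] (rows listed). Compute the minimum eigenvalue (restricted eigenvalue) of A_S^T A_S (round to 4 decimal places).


A_S^T A_S = [[11, -12], [-12, 14]].
trace = 25.
det = 10.
disc = trace^2 - 4*det = 625 - 4*10 = 585.
sqrt(585) ≈ 24.186773.
lam_min = (25 - sqrt(585))/2 ≈ (25 - 24.186773)/2 = 0.4066135 ≈ 0.4066.

0.4066


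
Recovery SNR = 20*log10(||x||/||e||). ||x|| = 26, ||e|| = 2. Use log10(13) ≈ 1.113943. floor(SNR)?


||x||/||e|| = 26/2 = 13.
log10(13) ≈ 1.113943.
20*log10(||x||/||e||) ≈ 20*1.113943 = 22.27886.
floor(22.27886) = 22.

22


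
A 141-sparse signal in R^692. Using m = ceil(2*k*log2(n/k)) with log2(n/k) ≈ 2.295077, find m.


log2(n/k) = log2(692/141) ≈ 2.295077.
2*k*log2(n/k) ≈ 2*141*2.295077 = 647.211714.
m = ceil(647.211714) = 648.

648


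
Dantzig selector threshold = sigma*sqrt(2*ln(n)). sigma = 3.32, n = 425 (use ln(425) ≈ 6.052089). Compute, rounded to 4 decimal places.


ln(425) ≈ 6.052089.
2*ln(n) ≈ 12.104178.
sqrt(2*ln(n)) ≈ sqrt(12.104178) ≈ 3.479106.
threshold ≈ 3.32*3.479106 = 11.55063192 ≈ 11.5506.

11.5506


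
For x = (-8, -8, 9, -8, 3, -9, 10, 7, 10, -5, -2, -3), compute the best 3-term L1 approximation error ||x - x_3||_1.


Sorted |x_i| descending: [10, 10, 9, 9, 8, 8, 8, 7, 5, 3, 3, 2]
Keep top 3: [10, 10, 9]
Tail entries: [9, 8, 8, 8, 7, 5, 3, 3, 2]
L1 error = sum of tail = 53.

53


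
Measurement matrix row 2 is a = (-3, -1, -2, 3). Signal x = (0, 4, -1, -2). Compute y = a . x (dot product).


Non-zero terms: ['-1*4', '-2*-1', '3*-2']
Products: [-4, 2, -6]
y = sum = -8.

-8


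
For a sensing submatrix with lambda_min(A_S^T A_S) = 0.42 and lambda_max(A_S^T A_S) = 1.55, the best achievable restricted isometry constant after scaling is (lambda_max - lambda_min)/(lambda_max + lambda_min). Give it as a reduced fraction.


lambda_max - lambda_min = 1.55 - 0.42 = 1.13.
lambda_max + lambda_min = 1.55 + 0.42 = 1.97.
delta = 1.13/1.97 = 113/197.

113/197


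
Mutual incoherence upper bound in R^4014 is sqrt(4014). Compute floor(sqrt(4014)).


63^2 = 3969 <= 4014 < 4096 = 64^2, so 63 <= sqrt(4014) < 64.
floor(sqrt(4014)) = 63.

63


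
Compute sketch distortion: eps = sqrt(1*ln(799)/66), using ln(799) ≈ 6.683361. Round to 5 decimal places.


ln(799) ≈ 6.683361.
1*ln(N)/m ≈ 1*6.683361/66 ≈ 0.10126305.
eps = sqrt(0.10126305) ≈ 0.3182186 ≈ 0.31822.

0.31822


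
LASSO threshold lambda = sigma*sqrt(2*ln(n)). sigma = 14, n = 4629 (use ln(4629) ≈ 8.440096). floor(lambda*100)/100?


ln(4629) ≈ 8.440096.
2*ln(n) ≈ 16.880192.
sqrt(2*ln(n)) ≈ sqrt(16.880192) ≈ 4.108551.
lambda ≈ 14*4.108551 = 57.519714.
floor(lambda*100)/100 = 57.51.

57.51


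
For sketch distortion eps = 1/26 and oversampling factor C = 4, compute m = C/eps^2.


1/eps = 26.
(1/eps)^2 = 676.
m = 4*676 = 2704.

2704


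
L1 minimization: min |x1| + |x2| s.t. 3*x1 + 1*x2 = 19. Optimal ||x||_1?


Axis intercepts:
  x1 = 19/3, x2 = 0: L1 = 19/3
  x1 = 0, x2 = 19: L1 = 19
x* = (19/3, 0)
||x*||_1 = 19/3.

19/3


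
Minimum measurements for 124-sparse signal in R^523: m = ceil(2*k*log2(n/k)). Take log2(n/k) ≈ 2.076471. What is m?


log2(n/k) = log2(523/124) ≈ 2.076471.
2*k*log2(n/k) ≈ 2*124*2.076471 = 514.964808.
m = ceil(514.964808) = 515.

515


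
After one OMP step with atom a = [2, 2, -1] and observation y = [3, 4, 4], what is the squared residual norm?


a^T a = 9.
a^T y = 10.
coeff = 10/9 = 10/9.
||r||^2 = 269/9.

269/9


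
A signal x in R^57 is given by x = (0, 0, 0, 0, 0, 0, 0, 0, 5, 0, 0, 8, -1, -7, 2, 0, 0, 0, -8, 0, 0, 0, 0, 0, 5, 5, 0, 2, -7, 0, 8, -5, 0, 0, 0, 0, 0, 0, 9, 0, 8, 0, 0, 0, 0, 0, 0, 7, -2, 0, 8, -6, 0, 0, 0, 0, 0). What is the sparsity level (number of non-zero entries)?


Non-zero positions: [8, 11, 12, 13, 14, 18, 24, 25, 27, 28, 30, 31, 38, 40, 47, 48, 50, 51].
Sparsity = 18.

18


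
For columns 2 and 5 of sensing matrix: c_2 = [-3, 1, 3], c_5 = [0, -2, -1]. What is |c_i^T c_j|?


Inner product: -3*0 + 1*-2 + 3*-1
Products: [0, -2, -3]
Sum = -5.
|dot| = 5.

5


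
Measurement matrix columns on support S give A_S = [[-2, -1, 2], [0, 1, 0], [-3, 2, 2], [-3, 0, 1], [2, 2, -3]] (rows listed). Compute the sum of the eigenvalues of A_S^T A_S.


Sum of eigenvalues of A_S^T A_S = trace(A_S^T A_S) = sum of squared column norms of A_S.
A_S^T A_S diagonal: [26, 10, 18].
trace = 26 + 10 + 18 = 54.

54


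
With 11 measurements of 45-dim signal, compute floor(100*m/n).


100*m/n = 100*11/45 ≈ 24.4444.
floor = 24.

24


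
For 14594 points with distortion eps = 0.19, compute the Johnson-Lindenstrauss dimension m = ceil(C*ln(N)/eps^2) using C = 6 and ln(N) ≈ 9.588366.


ln(14594) ≈ 9.588366.
eps^2 = 0.19^2 = 0.0361.
C*ln(N)/eps^2 ≈ 6*9.588366/0.0361 ≈ 1593.6342.
m = ceil(1593.6342) = 1594.

1594


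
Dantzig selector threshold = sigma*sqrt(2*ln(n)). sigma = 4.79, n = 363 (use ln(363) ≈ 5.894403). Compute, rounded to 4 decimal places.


ln(363) ≈ 5.894403.
2*ln(n) ≈ 11.788806.
sqrt(2*ln(n)) ≈ sqrt(11.788806) ≈ 3.433483.
threshold ≈ 4.79*3.433483 = 16.44638357 ≈ 16.4464.

16.4464


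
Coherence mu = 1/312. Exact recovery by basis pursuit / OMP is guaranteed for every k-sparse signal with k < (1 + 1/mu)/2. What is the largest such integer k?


1/mu = 312.
1 + 1/mu = 313.
(1 + 1/mu)/2 = 156.5 is not an integer, so k_max = floor(156.5) = 156.

156


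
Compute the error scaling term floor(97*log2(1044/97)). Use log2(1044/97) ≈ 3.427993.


log2(n/k) = log2(1044/97) ≈ 3.427993.
k*log2(n/k) ≈ 97*3.427993 = 332.515321.
floor(332.515321) = 332.

332


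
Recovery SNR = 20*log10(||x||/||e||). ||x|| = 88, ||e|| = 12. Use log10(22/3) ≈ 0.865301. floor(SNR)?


||x||/||e|| = 88/12 = 22/3.
log10(22/3) ≈ 0.865301.
20*log10(||x||/||e||) ≈ 20*0.865301 = 17.30602.
floor(17.30602) = 17.

17


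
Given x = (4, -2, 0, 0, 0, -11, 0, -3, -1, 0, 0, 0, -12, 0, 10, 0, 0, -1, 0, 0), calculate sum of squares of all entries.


Non-zero entries: [(0, 4), (1, -2), (5, -11), (7, -3), (8, -1), (12, -12), (14, 10), (17, -1)]
Squares: [16, 4, 121, 9, 1, 144, 100, 1]
||x||_2^2 = sum = 396.

396


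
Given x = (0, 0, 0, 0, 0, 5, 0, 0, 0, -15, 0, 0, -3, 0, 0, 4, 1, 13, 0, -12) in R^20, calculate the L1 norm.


Non-zero entries: [(5, 5), (9, -15), (12, -3), (15, 4), (16, 1), (17, 13), (19, -12)]
Absolute values: [5, 15, 3, 4, 1, 13, 12]
||x||_1 = sum = 53.

53


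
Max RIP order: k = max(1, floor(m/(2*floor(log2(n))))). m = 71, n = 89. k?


floor(log2(89)) = 6.
2*6 = 12.
m/(2*floor(log2(n))) = 71/12 ≈ 5.9167.
floor = 5.
k = max(1, 5) = 5.

5


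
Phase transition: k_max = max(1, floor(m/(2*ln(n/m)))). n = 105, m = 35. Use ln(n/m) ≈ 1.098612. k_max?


n/m = 105/35 = 3.
ln(n/m) ≈ 1.098612.
2*ln(n/m) ≈ 2.197224.
m/(2*ln(n/m)) ≈ 35/2.197224 ≈ 15.9292.
floor = 15.
k_max = max(1, 15) = 15.

15


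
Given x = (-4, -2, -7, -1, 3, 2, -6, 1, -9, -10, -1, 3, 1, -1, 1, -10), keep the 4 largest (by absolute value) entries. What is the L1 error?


Sorted |x_i| descending: [10, 10, 9, 7, 6, 4, 3, 3, 2, 2, 1, 1, 1, 1, 1, 1]
Keep top 4: [10, 10, 9, 7]
Tail entries: [6, 4, 3, 3, 2, 2, 1, 1, 1, 1, 1, 1]
L1 error = sum of tail = 26.

26


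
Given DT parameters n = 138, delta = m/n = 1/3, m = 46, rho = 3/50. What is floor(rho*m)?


m = 1/3*138 = 46.
rho = 3/50.
rho*m = 3/50*46 = 2.76.
k = floor(2.76) = 2.

2


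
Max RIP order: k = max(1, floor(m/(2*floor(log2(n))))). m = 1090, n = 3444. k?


floor(log2(3444)) = 11.
2*11 = 22.
m/(2*floor(log2(n))) = 1090/22 ≈ 49.5455.
floor = 49.
k = max(1, 49) = 49.

49


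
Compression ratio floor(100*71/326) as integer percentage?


100*m/n = 100*71/326 ≈ 21.7791.
floor = 21.

21


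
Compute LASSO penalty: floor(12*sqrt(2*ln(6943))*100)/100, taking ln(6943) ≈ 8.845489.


ln(6943) ≈ 8.845489.
2*ln(n) ≈ 17.690978.
sqrt(2*ln(n)) ≈ sqrt(17.690978) ≈ 4.206064.
lambda ≈ 12*4.206064 = 50.472768.
floor(lambda*100)/100 = 50.47.

50.47


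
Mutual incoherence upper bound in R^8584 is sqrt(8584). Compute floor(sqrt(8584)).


92^2 = 8464 <= 8584 < 8649 = 93^2, so 92 <= sqrt(8584) < 93.
floor(sqrt(8584)) = 92.

92


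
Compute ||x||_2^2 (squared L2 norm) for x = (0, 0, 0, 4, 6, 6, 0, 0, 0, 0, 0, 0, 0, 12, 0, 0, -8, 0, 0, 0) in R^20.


Non-zero entries: [(3, 4), (4, 6), (5, 6), (13, 12), (16, -8)]
Squares: [16, 36, 36, 144, 64]
||x||_2^2 = sum = 296.

296


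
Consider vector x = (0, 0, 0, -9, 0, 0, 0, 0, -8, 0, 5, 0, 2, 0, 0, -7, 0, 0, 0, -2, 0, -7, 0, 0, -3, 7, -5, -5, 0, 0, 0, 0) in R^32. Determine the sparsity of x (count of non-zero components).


Non-zero positions: [3, 8, 10, 12, 15, 19, 21, 24, 25, 26, 27].
Sparsity = 11.

11


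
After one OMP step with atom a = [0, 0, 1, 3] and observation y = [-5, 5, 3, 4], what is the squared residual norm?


a^T a = 10.
a^T y = 15.
coeff = 15/10 = 3/2.
||r||^2 = 105/2.

105/2


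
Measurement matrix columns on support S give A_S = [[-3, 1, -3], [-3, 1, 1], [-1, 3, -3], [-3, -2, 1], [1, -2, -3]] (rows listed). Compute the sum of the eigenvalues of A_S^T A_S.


Sum of eigenvalues of A_S^T A_S = trace(A_S^T A_S) = sum of squared column norms of A_S.
A_S^T A_S diagonal: [29, 19, 29].
trace = 29 + 19 + 29 = 77.

77


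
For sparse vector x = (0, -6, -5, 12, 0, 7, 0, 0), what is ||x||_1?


Non-zero entries: [(1, -6), (2, -5), (3, 12), (5, 7)]
Absolute values: [6, 5, 12, 7]
||x||_1 = sum = 30.

30


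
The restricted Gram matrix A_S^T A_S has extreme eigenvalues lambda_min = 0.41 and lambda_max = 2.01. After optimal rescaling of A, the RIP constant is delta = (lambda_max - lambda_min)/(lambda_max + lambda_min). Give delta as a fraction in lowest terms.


lambda_max - lambda_min = 2.01 - 0.41 = 1.60.
lambda_max + lambda_min = 2.01 + 0.41 = 2.42.
delta = 1.60/2.42 = 160/242 = 80/121.

80/121


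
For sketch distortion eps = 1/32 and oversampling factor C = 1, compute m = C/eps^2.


1/eps = 32.
(1/eps)^2 = 1024.
m = 1*1024 = 1024.

1024


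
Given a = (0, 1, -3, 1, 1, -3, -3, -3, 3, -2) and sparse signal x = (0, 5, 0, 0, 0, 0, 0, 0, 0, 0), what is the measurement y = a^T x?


Non-zero terms: ['1*5']
Products: [5]
y = sum = 5.

5


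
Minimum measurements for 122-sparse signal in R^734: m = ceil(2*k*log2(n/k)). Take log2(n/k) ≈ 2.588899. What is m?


log2(n/k) = log2(734/122) ≈ 2.588899.
2*k*log2(n/k) ≈ 2*122*2.588899 = 631.691356.
m = ceil(631.691356) = 632.

632


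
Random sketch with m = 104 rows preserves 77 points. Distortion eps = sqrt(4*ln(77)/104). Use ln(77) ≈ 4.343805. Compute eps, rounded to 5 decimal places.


ln(77) ≈ 4.343805.
4*ln(N)/m ≈ 4*4.343805/104 ≈ 0.16706942.
eps = sqrt(0.16706942) ≈ 0.4087413 ≈ 0.40874.

0.40874


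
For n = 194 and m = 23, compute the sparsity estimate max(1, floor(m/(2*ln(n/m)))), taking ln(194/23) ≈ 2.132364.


n/m = 194/23.
ln(n/m) ≈ 2.132364.
2*ln(n/m) ≈ 4.264728.
m/(2*ln(n/m)) ≈ 23/4.264728 ≈ 5.3931.
floor = 5.
k_max = max(1, 5) = 5.

5


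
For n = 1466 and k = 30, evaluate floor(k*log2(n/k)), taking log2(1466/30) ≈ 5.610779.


log2(n/k) = log2(1466/30) ≈ 5.610779.
k*log2(n/k) ≈ 30*5.610779 = 168.32337.
floor(168.32337) = 168.

168


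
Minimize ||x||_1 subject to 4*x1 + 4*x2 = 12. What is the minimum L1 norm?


Axis intercepts:
  x1 = 3, x2 = 0: L1 = 3
  x1 = 0, x2 = 3: L1 = 3
x* = (3, 0)
||x*||_1 = 3.

3


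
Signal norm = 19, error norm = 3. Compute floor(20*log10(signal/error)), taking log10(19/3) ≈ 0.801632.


||x||/||e|| = 19/3.
log10(19/3) ≈ 0.801632.
20*log10(||x||/||e||) ≈ 20*0.801632 = 16.03264.
floor(16.03264) = 16.

16


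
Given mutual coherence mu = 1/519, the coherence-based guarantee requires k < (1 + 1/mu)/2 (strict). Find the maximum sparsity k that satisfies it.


1/mu = 519.
1 + 1/mu = 520.
(1 + 1/mu)/2 = 260 is an integer and the inequality is strict, so k_max = 260 - 1 = 259.

259


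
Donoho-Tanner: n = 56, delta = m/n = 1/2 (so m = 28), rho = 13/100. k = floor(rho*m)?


m = 1/2*56 = 28.
rho = 13/100.
rho*m = 13/100*28 = 3.64.
k = floor(3.64) = 3.

3


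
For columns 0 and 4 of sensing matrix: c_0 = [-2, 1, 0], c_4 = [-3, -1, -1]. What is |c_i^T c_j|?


Inner product: -2*-3 + 1*-1 + 0*-1
Products: [6, -1, 0]
Sum = 5.
|dot| = 5.

5


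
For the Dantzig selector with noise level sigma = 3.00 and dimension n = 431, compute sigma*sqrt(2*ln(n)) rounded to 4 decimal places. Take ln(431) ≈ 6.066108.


ln(431) ≈ 6.066108.
2*ln(n) ≈ 12.132216.
sqrt(2*ln(n)) ≈ sqrt(12.132216) ≈ 3.483133.
threshold ≈ 3.00*3.483133 = 10.449399 ≈ 10.4494.

10.4494


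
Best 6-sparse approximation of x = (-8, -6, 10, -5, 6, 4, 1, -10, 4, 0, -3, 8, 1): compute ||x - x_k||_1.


Sorted |x_i| descending: [10, 10, 8, 8, 6, 6, 5, 4, 4, 3, 1, 1, 0]
Keep top 6: [10, 10, 8, 8, 6, 6]
Tail entries: [5, 4, 4, 3, 1, 1, 0]
L1 error = sum of tail = 18.

18


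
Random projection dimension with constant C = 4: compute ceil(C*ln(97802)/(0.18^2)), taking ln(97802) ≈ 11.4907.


ln(97802) ≈ 11.4907.
eps^2 = 0.18^2 = 0.0324.
C*ln(N)/eps^2 ≈ 4*11.4907/0.0324 ≈ 1418.6049.
m = ceil(1418.6049) = 1419.

1419


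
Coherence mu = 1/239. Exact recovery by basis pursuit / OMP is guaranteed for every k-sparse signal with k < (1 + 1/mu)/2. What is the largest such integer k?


1/mu = 239.
1 + 1/mu = 240.
(1 + 1/mu)/2 = 120 is an integer and the inequality is strict, so k_max = 120 - 1 = 119.

119


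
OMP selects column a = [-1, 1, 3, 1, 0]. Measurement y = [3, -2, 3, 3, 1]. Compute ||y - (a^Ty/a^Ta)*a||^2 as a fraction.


a^T a = 12.
a^T y = 7.
coeff = 7/12 = 7/12.
||r||^2 = 335/12.

335/12


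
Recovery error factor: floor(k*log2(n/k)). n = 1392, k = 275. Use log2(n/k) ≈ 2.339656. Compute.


log2(n/k) = log2(1392/275) ≈ 2.339656.
k*log2(n/k) ≈ 275*2.339656 = 643.4054.
floor(643.4054) = 643.

643


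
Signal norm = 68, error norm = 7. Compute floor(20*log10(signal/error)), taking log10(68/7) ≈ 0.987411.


||x||/||e|| = 68/7.
log10(68/7) ≈ 0.987411.
20*log10(||x||/||e||) ≈ 20*0.987411 = 19.74822.
floor(19.74822) = 19.

19


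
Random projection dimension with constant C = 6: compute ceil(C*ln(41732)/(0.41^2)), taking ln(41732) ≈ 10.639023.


ln(41732) ≈ 10.639023.
eps^2 = 0.41^2 = 0.1681.
C*ln(N)/eps^2 ≈ 6*10.639023/0.1681 ≈ 379.7391.
m = ceil(379.7391) = 380.

380
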